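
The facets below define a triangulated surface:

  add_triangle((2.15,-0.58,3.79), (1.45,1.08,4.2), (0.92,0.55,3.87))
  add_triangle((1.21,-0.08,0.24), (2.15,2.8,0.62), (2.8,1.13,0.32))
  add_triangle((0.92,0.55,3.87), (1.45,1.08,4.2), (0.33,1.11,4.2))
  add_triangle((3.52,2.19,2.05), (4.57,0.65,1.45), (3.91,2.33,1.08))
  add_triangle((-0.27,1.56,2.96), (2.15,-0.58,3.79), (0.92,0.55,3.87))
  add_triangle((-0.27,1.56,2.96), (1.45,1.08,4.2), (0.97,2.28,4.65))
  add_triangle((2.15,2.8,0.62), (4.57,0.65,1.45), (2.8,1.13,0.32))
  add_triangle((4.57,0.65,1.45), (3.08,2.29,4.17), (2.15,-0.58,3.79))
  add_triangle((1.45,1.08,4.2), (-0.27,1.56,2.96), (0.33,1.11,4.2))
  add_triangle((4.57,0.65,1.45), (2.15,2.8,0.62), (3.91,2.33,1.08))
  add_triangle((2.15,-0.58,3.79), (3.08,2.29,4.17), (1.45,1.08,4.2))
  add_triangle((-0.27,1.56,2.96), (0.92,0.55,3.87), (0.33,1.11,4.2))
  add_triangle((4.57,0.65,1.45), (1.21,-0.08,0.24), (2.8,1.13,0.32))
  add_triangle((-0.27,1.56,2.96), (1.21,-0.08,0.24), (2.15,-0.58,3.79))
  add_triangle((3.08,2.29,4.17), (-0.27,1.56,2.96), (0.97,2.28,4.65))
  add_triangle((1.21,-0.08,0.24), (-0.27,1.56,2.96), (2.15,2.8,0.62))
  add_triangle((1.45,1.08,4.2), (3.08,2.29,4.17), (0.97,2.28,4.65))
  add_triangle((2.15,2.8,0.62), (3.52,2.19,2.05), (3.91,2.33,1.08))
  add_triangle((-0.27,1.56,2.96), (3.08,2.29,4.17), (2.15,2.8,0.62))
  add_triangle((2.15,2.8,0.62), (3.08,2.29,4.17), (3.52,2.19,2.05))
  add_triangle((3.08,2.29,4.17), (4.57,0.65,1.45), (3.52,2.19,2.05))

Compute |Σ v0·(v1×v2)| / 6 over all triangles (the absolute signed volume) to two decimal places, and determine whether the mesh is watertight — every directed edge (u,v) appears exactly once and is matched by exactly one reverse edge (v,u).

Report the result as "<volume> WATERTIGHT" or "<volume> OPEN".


22.50 OPEN

Per-triangle v0·(v1×v2)/6:
  t1: +0.7150
  t2: -0.1910
  t3: +0.3577
  t4: +1.4674
  t5: -0.2153
  t6: +0.6253
  t7: +1.0452
  t8: +6.5379
  t9: +0.5992
  t10: -0.2211
  t11: +2.5024
  t12: -0.1690
  t13: +0.1894
  t14: -1.3122
  t15: +0.3548
  t16: -1.7278
  t17: +1.7866
  t18: +1.0651
  t19: +4.1216
  t20: +2.1772
  t21: +2.7919
Σ = +22.5003 → |volume| = 22.50

Directed edges: 63 total; 3 unmatched, e.g. (2.15,-0.58,3.79)→(4.57,0.65,1.45) → open.


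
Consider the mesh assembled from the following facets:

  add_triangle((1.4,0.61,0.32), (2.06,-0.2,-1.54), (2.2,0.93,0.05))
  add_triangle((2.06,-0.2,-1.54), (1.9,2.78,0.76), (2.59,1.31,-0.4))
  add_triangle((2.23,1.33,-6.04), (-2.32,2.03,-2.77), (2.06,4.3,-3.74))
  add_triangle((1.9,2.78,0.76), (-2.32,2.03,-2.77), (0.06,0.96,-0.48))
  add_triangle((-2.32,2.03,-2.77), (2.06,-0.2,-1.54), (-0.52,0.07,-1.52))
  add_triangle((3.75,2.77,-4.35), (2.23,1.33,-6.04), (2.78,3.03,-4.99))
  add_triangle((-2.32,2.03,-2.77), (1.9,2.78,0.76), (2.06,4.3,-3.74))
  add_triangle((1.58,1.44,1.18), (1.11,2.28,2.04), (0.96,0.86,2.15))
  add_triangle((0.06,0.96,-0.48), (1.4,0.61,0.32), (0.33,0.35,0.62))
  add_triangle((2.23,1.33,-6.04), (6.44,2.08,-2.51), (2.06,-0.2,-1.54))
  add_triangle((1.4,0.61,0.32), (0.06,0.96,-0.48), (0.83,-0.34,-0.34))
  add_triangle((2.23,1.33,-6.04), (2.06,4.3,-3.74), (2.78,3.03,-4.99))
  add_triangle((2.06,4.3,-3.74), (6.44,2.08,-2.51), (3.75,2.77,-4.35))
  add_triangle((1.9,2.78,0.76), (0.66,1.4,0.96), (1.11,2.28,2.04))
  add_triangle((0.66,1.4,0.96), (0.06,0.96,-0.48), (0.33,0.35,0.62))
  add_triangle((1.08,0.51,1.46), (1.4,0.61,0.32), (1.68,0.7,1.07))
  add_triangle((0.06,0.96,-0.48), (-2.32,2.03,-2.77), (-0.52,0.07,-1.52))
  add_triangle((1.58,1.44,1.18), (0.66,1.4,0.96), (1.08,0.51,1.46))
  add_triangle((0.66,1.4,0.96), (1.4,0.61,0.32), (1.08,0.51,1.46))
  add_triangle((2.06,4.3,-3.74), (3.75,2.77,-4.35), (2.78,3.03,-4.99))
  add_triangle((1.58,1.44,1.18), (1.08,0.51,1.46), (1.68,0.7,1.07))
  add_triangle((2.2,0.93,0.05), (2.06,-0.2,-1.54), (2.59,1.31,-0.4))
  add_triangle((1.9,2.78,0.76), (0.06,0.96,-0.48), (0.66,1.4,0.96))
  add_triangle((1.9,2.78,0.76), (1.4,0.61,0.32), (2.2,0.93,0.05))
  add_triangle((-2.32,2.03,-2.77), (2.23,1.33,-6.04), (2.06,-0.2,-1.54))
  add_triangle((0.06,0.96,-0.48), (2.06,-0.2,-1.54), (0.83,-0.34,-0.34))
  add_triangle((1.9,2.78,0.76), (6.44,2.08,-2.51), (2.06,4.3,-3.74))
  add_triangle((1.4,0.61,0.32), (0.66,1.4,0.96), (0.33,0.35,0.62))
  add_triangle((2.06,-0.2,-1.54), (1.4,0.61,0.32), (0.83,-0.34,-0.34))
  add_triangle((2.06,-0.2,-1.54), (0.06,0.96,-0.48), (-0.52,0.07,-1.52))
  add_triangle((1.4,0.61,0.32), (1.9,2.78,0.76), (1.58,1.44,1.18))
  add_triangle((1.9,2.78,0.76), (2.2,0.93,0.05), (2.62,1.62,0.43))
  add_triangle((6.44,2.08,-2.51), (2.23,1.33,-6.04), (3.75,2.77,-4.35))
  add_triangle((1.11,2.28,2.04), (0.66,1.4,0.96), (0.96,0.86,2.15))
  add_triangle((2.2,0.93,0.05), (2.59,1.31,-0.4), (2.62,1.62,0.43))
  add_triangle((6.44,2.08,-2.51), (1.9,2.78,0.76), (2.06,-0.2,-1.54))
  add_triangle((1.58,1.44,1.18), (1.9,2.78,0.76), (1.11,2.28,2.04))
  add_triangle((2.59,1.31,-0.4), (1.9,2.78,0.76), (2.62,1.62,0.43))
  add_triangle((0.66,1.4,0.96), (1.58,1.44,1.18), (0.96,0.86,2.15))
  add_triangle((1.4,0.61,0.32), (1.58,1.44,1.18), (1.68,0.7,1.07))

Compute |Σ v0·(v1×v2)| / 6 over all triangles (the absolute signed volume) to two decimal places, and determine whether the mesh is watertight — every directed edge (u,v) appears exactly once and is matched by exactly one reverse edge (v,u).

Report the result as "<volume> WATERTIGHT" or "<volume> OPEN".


59.50 WATERTIGHT

Per-triangle v0·(v1×v2)/6:
  t1: +0.1026
  t2: +0.3947
  t3: +12.6691
  t4: -0.3570
  t5: +1.1525
  t6: +2.4575
  t7: +7.0898
  t8: +0.4834
  t9: -0.1424
  t10: +5.2851
  t11: -0.1963
  t12: +1.9611
  t13: +6.3542
  t14: +0.0749
  t15: -0.0090
  t16: -0.0154
  t17: -0.4341
  t18: +0.1957
  t19: -0.3074
  t20: +2.2410
  t21: +0.1661
  t22: +0.3053
  t23: +0.2616
  t24: +0.2041
  t25: -0.3179
  t26: -0.0543
  t27: +12.6832
  t28: +0.1024
  t29: +0.1936
  t30: -0.6300
  t31: +0.3159
  t32: -0.1338
  t33: +6.7611
  t34: -0.0489
  t35: +0.1154
  t36: -0.3202
  t37: +0.5544
  t38: +0.5213
  t39: -0.3032
  t40: +0.1264
Σ = +59.5026 → |volume| = 59.50

Directed edges: 120 total, each appears once with its reverse present → watertight.


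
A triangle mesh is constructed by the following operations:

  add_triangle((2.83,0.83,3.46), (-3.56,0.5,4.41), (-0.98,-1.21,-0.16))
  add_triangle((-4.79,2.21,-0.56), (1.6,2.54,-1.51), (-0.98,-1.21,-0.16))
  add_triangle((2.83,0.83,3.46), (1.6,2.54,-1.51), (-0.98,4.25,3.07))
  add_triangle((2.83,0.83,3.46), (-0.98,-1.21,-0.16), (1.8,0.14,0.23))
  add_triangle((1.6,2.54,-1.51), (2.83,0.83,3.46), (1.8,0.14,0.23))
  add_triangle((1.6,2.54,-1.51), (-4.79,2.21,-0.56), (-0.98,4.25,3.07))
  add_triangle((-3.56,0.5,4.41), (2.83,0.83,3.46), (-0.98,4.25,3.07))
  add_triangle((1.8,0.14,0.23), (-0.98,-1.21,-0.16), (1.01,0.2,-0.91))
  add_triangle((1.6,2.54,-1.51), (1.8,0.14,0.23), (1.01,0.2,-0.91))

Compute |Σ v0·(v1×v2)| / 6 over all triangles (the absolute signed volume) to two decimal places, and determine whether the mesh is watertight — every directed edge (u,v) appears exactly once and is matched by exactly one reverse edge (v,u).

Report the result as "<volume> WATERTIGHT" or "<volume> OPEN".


52.30 OPEN

Per-triangle v0·(v1×v2)/6:
  t1: +4.5691
  t2: +2.3708
  t3: +11.5869
  t4: +1.0475
  t5: +2.5590
  t6: +13.4797
  t7: +15.6446
  t8: +0.3547
  t9: +0.6905
Σ = +52.3028 → |volume| = 52.30

Directed edges: 27 total; 7 unmatched, e.g. (-3.56,0.5,4.41)→(-0.98,-1.21,-0.16) → open.


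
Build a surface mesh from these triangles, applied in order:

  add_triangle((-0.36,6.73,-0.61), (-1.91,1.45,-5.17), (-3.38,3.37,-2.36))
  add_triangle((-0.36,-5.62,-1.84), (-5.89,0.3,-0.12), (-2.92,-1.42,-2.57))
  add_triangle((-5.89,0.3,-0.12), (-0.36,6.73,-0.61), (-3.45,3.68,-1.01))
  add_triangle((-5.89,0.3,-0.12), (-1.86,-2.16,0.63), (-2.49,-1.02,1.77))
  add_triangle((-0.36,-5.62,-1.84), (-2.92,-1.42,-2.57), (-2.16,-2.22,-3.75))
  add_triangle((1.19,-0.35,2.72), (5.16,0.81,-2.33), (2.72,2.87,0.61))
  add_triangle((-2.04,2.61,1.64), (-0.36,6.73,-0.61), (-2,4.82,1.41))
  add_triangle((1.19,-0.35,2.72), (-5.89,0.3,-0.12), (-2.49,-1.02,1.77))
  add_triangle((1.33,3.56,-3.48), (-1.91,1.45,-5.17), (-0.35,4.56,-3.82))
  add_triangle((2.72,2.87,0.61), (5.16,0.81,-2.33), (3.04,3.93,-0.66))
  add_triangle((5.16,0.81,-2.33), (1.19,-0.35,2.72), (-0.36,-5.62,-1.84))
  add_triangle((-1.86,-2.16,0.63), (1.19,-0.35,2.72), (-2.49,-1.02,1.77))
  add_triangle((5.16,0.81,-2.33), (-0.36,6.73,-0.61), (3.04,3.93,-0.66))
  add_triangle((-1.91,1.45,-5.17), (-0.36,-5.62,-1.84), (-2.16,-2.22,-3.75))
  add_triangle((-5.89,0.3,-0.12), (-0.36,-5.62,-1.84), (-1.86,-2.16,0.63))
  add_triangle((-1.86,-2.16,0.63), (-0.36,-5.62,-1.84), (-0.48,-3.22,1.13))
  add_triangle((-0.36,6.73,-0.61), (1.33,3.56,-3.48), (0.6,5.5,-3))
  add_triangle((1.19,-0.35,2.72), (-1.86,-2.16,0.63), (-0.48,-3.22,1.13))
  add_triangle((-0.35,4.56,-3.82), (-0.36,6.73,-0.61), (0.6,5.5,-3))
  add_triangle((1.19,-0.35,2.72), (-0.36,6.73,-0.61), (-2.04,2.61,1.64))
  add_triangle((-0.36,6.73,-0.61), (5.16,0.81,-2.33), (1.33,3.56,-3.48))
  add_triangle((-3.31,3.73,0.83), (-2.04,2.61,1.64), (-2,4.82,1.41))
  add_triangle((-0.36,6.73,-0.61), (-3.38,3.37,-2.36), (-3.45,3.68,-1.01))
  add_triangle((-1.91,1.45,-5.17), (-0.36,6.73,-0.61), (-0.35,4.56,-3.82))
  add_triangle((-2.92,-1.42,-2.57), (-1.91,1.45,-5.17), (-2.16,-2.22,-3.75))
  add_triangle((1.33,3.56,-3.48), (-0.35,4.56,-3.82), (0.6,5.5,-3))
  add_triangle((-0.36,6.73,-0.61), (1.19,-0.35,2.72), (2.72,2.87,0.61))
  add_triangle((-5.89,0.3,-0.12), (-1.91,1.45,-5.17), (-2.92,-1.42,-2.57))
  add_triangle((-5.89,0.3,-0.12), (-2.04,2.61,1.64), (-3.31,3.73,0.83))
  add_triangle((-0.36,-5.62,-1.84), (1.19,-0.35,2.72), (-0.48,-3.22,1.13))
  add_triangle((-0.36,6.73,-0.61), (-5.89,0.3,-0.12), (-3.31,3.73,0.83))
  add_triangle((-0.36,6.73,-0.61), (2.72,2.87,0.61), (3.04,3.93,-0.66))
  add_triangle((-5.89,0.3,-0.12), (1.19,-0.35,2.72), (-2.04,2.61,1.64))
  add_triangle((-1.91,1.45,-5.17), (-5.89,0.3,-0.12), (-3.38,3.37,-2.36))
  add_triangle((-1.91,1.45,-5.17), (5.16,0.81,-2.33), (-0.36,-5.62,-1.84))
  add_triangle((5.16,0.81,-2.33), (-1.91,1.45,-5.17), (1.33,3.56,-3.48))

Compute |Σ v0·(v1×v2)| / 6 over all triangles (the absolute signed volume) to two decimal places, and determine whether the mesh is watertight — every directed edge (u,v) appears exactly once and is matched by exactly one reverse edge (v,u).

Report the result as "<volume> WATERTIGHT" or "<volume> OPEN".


Per-triangle v0·(v1×v2)/6:
  t1: +13.8607
  t2: +11.0733
  t3: +4.1182
  t4: +3.2781
  t5: +4.0324
  t6: +7.6923
  t7: -0.2697
  t8: +2.5176
  t9: +5.4998
  t10: +3.9610
  t11: +16.5096
  t12: +2.3095
  t13: +6.4537
  t14: +4.9970
  t15: +7.7532
  t16: +3.1794
  t17: +1.0993
  t18: +2.0584
  t19: +3.7145
  t20: +8.1957
  t21: +14.5790
  t22: +1.4416
  t23: +5.0691
  t24: +6.4025
  t25: +4.1264
  t26: +2.3453
  t27: +7.5215
  t28: +11.2354
  t29: +3.6711
  t30: +3.2073
  t31: +8.0199
  t32: +4.1514
  t33: +7.1097
  t34: +13.0652
  t35: +31.8765
  t36: +13.0527
Σ = +248.9086 → |volume| = 248.91

Directed edges: 108 total; 6 unmatched, e.g. (-3.45,3.68,-1.01)→(-5.89,0.3,-0.12) → open.

248.91 OPEN


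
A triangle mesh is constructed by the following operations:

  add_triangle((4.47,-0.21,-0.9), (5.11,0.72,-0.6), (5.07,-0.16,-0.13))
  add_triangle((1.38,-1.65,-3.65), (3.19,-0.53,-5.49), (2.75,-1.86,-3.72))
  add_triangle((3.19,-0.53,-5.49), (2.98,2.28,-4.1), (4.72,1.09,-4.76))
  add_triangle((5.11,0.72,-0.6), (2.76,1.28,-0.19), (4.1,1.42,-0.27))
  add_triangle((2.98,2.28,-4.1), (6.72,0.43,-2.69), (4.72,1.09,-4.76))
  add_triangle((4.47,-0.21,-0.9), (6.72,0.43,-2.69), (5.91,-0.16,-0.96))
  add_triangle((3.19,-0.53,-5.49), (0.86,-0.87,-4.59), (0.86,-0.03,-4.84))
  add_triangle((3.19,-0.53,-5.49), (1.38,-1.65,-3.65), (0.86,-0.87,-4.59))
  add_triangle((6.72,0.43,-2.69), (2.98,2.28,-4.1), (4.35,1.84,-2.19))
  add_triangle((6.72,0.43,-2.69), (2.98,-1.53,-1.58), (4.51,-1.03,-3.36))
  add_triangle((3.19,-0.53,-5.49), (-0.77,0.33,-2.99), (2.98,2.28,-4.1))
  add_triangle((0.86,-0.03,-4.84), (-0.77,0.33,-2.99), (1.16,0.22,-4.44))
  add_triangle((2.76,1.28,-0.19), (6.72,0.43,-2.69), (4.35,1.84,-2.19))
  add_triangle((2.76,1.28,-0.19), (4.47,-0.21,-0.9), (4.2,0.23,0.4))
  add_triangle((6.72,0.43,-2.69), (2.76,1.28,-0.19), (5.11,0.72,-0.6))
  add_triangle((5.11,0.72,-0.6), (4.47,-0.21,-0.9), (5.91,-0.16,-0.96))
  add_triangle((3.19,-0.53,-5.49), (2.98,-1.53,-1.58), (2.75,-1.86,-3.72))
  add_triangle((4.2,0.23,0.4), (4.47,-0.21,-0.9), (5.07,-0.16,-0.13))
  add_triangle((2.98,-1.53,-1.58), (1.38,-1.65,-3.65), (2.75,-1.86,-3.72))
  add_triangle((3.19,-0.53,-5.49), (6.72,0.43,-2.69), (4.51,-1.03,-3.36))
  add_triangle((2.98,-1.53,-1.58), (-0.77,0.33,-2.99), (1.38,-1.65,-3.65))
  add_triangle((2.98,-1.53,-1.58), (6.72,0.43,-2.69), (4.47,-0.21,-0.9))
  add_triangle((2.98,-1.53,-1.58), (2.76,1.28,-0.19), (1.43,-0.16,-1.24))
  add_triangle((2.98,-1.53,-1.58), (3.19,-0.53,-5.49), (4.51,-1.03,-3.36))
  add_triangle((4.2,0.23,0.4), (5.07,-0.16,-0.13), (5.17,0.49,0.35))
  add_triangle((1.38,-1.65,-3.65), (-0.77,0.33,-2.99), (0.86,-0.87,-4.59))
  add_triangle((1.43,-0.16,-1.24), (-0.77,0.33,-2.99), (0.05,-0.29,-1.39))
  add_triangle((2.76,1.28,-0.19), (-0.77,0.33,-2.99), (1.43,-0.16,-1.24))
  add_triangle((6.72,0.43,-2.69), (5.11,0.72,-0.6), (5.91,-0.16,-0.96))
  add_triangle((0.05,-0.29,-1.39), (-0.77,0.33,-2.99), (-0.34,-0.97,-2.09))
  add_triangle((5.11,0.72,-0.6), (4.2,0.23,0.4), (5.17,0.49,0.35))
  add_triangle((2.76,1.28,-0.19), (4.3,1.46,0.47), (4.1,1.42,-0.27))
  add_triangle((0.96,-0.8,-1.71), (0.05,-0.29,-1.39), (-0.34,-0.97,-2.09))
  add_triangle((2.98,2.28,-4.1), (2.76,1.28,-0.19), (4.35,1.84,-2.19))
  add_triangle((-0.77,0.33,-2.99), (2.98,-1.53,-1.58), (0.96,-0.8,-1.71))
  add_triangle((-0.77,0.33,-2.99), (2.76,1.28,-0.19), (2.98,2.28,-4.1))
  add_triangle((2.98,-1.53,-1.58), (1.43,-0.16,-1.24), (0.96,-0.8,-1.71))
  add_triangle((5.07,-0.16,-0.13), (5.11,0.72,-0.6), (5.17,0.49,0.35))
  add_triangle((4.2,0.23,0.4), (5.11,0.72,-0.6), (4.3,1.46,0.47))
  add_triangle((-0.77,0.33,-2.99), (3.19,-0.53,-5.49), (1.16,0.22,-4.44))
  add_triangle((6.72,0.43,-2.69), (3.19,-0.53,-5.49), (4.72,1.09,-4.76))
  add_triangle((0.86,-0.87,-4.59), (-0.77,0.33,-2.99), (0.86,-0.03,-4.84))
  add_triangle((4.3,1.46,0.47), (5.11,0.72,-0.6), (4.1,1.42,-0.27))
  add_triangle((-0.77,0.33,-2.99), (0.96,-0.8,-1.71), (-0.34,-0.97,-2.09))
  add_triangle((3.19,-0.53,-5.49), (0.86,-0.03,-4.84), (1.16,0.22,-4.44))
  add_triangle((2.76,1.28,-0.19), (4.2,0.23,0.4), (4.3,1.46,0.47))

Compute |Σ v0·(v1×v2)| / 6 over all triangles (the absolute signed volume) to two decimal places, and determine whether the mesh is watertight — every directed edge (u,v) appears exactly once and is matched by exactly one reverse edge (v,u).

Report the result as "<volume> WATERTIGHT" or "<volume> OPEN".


48.53 OPEN

Per-triangle v0·(v1×v2)/6:
  t1: +0.6122
  t2: +1.7161
  t3: +3.9371
  t4: +0.0643
  t5: +4.1517
  t6: +0.2449
  t7: +1.4855
  t8: +1.8562
  t9: +4.0347
  t10: +2.4244
  t11: +6.4773
  t12: +0.3641
  t13: +2.1546
  t14: -1.1917
  t15: +1.3837
  t16: -0.1269
  t17: +2.0900
  t18: -0.2110
  t19: +0.4082
  t20: +4.9436
  t21: -1.4943
  t22: +1.9289
  t23: -1.0085
  t24: +1.8923
  t25: +0.1324
  t26: +0.4975
  t27: -0.3262
  t28: -1.5131
  t29: +1.4901
  t30: -0.2003
  t31: -0.1135
  t32: +0.1666
  t33: -0.1538
  t34: +1.0987
  t35: +0.4794
  t36: -0.0259
  t37: -0.4160
  t38: +0.6182
  t39: +0.9501
  t40: -0.6844
  t41: +6.0784
  t42: +0.8709
  t43: +0.5456
  t44: +0.7402
  t45: +0.5906
  t46: -0.4360
Σ = +48.5269 → |volume| = 48.53

Directed edges: 138 total; 6 unmatched, e.g. (2.76,1.28,-0.19)→(4.47,-0.21,-0.9) → open.


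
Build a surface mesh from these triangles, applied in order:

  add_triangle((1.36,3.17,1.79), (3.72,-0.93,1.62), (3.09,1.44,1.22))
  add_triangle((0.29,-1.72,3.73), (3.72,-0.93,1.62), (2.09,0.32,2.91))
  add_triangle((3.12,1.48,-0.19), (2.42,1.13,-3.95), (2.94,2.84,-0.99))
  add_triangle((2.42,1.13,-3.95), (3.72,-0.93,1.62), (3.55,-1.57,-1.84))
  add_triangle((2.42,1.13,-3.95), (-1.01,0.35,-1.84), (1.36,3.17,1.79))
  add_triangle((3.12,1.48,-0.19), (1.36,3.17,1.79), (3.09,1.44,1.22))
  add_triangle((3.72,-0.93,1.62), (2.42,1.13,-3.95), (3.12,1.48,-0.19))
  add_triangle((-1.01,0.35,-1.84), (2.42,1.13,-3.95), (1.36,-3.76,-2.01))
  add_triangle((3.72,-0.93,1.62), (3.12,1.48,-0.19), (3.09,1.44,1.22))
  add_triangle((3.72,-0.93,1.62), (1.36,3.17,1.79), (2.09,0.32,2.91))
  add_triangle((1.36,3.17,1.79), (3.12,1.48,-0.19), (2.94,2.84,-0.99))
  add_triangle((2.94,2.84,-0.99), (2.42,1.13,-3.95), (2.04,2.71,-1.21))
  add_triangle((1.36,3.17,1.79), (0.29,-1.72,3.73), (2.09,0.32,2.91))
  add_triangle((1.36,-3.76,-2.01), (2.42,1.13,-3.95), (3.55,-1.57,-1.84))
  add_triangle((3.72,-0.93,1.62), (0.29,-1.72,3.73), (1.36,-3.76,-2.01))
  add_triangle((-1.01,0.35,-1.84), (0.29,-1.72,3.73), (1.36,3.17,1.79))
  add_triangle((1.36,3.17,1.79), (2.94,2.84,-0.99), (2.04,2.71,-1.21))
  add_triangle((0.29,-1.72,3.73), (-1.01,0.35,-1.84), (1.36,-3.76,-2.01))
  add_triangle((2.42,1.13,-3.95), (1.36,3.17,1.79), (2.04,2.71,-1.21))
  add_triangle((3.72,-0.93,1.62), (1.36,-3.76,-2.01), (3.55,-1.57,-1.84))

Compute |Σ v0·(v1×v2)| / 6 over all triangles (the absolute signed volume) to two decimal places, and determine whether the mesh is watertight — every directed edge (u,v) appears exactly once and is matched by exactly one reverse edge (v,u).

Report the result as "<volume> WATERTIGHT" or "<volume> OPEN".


Per-triangle v0·(v1×v2)/6:
  t1: +1.9164
  t2: +3.9251
  t3: +2.8656
  t4: +5.7597
  t5: +4.8956
  t6: +1.8739
  t7: +5.3455
  t8: +6.1145
  t9: +1.9484
  t10: +3.7264
  t11: +2.4724
  t12: +1.4454
  t13: +3.3679
  t14: +6.7367
  t15: +10.2994
  t16: +1.7750
  t17: +1.2902
  t18: +2.9959
  t19: -0.6750
  t20: +6.0785
Σ = +74.1575 → |volume| = 74.16

Directed edges: 60 total, each appears once with its reverse present → watertight.

74.16 WATERTIGHT


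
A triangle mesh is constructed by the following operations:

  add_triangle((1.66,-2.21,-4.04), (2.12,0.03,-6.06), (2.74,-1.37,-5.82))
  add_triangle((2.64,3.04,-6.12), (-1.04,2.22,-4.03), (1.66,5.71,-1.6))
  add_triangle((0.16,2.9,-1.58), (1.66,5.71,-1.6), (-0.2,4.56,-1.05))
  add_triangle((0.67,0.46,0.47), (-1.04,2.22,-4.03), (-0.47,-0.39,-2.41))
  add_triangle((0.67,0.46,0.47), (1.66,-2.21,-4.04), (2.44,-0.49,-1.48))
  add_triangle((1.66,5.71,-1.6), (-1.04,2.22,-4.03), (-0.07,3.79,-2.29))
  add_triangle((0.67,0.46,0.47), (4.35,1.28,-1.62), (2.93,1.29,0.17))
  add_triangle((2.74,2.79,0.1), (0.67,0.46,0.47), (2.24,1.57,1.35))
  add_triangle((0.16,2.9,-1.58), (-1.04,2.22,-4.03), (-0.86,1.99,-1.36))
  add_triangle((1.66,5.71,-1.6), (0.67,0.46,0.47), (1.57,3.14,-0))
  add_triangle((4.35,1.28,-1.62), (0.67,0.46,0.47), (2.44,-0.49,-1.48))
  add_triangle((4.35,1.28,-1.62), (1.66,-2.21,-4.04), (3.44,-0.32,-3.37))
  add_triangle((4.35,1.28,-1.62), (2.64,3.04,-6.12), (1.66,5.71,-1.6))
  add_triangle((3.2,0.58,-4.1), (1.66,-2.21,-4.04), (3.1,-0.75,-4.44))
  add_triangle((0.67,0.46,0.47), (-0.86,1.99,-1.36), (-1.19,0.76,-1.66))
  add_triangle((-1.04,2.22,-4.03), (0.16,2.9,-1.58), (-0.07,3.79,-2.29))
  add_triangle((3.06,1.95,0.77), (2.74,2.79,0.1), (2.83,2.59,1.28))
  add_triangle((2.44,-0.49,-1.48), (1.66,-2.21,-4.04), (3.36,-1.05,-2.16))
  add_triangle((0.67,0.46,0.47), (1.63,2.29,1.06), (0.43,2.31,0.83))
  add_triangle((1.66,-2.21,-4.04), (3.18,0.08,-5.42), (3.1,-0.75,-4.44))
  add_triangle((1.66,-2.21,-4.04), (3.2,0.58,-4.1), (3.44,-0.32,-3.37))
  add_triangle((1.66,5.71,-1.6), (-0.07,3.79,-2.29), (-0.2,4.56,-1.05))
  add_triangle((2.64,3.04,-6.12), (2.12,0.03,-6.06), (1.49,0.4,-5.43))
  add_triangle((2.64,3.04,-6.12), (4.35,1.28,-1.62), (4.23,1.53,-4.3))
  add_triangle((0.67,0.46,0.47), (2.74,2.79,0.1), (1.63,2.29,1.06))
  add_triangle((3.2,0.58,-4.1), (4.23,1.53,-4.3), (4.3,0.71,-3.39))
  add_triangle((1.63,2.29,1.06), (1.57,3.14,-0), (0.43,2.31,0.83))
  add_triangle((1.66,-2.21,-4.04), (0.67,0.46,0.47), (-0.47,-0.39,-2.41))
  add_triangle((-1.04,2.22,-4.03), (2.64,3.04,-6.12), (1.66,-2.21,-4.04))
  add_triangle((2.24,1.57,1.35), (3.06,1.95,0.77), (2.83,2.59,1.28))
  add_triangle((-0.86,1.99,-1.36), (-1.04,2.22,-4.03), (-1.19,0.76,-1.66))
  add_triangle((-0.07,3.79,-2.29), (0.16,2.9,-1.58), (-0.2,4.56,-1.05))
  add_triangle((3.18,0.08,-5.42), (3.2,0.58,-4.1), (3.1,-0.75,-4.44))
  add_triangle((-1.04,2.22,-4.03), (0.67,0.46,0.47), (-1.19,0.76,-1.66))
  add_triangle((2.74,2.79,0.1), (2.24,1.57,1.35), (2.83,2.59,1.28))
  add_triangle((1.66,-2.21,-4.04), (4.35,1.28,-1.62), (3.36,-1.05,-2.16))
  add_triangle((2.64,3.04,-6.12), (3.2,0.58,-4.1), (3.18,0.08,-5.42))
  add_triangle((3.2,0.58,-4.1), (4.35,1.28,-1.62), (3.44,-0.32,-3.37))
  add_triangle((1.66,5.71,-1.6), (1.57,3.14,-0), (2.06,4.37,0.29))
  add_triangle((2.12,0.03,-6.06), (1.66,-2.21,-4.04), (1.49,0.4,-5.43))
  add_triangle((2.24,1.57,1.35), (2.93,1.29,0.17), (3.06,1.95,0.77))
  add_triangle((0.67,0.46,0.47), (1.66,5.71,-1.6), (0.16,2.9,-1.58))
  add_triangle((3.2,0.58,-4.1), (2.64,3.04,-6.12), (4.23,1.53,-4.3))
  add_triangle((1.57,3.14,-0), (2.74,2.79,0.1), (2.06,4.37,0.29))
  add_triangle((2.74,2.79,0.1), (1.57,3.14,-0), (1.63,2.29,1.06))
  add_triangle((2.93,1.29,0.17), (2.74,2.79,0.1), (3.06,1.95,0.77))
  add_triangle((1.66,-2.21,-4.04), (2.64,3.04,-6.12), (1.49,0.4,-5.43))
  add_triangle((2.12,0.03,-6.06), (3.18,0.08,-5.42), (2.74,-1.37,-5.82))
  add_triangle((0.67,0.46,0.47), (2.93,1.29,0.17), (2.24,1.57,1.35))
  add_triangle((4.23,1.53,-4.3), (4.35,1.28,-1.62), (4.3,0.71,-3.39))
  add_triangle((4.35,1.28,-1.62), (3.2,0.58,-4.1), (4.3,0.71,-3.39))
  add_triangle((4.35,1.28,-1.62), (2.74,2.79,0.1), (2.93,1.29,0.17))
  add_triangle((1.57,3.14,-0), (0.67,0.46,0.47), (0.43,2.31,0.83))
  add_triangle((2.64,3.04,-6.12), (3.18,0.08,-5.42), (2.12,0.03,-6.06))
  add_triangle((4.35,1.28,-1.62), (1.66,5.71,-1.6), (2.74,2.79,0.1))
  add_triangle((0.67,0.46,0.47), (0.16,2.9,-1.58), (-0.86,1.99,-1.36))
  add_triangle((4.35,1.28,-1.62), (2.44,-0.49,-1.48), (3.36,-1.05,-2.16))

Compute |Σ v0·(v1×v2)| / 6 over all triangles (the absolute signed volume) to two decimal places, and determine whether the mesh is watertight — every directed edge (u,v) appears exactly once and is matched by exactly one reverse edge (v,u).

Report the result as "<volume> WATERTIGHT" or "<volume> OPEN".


Per-triangle v0·(v1×v2)/6:
  t1: +1.2370
  t2: +14.1456
  t3: -1.2623
  t4: -0.7064
  t5: -0.0645
  t6: +1.8308
  t7: -0.0172
  t8: +0.0159
  t9: +1.1671
  t10: -0.0745
  t11: +0.5213
  t12: +0.7817
  t13: +17.8351
  t14: -0.7117
  t15: -0.1045
  t16: -0.2540
  t17: +0.5388
  t18: -0.3698
  t19: +0.0879
  t20: +1.5381
  t21: +2.3520
  t22: +2.0370
  t23: +1.4332
  t24: +3.4081
  t25: +0.2298
  t26: +0.9042
  t27: +0.6128
  t28: -0.7390
  t29: +11.9688
  t30: +0.2742
  t31: +0.6875
  t32: -0.2426
  t33: +0.8176
  t34: -0.3108
  t35: -0.2131
  t36: +3.2798
  t37: +2.5630
  t38: +2.2614
  t39: -0.2860
  t40: +0.8296
  t41: +0.1902
  t42: -0.0023
  t43: +2.6441
  t44: -0.2107
  t45: +0.7207
  t46: +0.4755
  t47: -3.4722
  t48: +1.8517
  t49: +0.0246
  t50: +1.4669
  t51: -0.7019
  t52: +1.4663
  t53: -0.3694
  t54: +3.8760
  t55: +5.6535
  t56: +0.2519
  t57: -0.0486
Σ = +81.8182 → |volume| = 81.82

Directed edges: 171 total; 9 unmatched, e.g. (2.74,-1.37,-5.82)→(1.66,-2.21,-4.04) → open.

81.82 OPEN


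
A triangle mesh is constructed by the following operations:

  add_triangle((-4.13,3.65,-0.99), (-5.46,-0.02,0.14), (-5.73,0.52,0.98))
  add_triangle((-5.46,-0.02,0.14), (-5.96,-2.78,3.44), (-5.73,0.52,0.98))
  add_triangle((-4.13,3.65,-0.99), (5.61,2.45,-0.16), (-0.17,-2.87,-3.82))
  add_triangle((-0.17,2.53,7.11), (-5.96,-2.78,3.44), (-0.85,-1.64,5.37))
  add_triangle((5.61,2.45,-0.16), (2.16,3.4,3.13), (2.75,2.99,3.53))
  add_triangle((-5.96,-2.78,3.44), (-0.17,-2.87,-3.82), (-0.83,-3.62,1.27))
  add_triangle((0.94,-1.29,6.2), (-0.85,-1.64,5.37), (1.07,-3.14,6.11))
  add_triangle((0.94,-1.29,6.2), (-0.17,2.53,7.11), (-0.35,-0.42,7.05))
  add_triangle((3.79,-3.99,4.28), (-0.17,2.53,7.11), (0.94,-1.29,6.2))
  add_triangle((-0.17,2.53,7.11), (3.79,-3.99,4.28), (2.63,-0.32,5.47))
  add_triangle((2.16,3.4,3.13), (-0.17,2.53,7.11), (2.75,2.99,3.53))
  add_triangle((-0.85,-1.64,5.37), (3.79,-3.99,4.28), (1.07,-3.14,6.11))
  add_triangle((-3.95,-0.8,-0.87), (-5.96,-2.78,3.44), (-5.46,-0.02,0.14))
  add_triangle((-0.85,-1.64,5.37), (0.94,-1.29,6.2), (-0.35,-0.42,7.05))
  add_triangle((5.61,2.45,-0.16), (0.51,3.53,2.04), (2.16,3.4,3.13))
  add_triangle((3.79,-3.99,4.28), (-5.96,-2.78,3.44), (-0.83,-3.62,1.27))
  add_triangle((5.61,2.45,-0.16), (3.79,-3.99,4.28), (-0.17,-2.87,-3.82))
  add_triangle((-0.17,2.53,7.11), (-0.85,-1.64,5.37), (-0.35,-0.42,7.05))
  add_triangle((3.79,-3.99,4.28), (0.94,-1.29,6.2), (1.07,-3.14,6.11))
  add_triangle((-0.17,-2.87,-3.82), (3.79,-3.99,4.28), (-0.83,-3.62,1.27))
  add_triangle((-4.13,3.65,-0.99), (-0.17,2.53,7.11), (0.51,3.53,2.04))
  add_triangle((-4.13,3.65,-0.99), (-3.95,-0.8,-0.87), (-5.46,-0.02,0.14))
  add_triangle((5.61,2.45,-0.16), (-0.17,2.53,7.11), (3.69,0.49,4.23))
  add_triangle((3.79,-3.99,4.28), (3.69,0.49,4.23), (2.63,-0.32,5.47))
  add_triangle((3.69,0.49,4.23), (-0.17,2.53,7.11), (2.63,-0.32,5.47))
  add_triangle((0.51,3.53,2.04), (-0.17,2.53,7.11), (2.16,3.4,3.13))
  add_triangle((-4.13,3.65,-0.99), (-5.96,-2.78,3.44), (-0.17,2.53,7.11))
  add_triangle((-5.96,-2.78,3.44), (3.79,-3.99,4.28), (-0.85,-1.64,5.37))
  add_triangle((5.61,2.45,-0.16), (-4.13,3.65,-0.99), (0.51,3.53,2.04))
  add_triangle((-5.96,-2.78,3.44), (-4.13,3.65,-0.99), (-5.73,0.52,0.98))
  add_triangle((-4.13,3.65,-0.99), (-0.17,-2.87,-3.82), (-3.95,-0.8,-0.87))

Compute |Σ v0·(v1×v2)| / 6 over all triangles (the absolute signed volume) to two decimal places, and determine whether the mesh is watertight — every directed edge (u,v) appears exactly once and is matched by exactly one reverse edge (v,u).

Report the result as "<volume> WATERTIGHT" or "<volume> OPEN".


331.05 OPEN

Per-triangle v0·(v1×v2)/6:
  t1: +3.3180
  t2: +3.7092
  t3: +22.3993
  t4: +21.3082
  t5: +2.9499
  t6: +14.7748
  t7: +3.2911
  t8: +4.5284
  t9: +9.0165
  t10: +7.5822
  t11: +3.0871
  t12: -0.2024
  t13: +4.7876
  t14: +2.5666
  t15: +5.1501
  t16: +16.2454
  t17: +31.6591
  t18: +1.7409
  t19: +5.6054
  t20: +14.5496
  t21: +16.4521
  t22: +4.0229
  t23: +18.0066
  t24: +6.8110
  t25: +6.8607
  t26: +5.9122
  t27: +47.5849
  t28: +19.9185
  t29: +13.9021
  t30: +2.1915
  t31: +11.3221
Σ = +331.0516 → |volume| = 331.05

Directed edges: 93 total; 9 unmatched, e.g. (2.75,2.99,3.53)→(5.61,2.45,-0.16) → open.


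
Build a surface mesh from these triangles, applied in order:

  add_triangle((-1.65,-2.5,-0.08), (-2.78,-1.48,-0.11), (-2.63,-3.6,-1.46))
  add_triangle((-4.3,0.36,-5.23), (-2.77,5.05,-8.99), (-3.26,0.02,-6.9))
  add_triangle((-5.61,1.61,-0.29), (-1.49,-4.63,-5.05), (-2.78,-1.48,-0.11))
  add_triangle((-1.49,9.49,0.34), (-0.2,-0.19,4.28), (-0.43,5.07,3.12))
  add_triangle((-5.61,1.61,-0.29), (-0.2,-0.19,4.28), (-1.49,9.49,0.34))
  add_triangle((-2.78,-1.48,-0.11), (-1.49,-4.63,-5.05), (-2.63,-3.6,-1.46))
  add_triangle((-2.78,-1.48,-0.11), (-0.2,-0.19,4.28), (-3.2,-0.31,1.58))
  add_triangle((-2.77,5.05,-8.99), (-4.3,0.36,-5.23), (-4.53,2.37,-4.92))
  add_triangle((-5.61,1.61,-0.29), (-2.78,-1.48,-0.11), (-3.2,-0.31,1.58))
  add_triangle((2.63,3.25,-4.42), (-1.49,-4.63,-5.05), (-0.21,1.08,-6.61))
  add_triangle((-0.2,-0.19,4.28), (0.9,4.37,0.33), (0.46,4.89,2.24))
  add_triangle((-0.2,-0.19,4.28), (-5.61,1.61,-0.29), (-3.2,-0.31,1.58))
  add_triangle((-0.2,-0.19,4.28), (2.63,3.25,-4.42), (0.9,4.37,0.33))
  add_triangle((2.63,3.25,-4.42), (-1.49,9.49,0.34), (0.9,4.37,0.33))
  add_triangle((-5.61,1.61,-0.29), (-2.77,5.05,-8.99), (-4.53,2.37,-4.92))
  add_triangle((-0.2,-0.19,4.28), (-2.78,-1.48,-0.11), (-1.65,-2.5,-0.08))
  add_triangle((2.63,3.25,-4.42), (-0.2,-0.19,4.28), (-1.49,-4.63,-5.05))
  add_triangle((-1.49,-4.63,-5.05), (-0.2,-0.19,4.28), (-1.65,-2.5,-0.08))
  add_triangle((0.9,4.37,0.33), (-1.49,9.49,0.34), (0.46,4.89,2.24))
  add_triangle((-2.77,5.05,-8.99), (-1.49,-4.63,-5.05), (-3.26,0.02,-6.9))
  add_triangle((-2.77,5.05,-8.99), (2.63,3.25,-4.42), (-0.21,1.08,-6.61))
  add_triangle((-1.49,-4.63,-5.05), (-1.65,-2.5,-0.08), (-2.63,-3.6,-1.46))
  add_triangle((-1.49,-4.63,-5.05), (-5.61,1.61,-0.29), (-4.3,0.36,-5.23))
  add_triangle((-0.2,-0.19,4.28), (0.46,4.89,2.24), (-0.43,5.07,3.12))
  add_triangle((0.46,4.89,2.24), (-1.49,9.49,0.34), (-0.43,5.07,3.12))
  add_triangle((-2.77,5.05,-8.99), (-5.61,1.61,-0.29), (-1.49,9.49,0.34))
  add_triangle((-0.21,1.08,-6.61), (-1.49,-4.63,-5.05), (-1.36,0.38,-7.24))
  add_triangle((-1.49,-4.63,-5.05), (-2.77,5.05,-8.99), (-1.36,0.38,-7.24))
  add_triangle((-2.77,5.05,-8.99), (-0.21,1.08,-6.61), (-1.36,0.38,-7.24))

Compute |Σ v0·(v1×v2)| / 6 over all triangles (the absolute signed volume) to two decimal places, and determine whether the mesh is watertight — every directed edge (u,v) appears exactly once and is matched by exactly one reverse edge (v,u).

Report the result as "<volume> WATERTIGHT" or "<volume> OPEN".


301.90 OPEN

Per-triangle v0·(v1×v2)/6:
  t1: +1.0038
  t2: +11.1531
  t3: +10.7507
  t4: +3.5499
  t5: +36.4499
  t6: +2.6768
  t7: +2.8348
  t8: +10.0557
  t9: +3.6786
  t10: +12.9469
  t11: +1.4920
  t12: +4.5238
  t13: +5.5858
  t14: +12.2421
  t15: +9.7921
  t16: +3.2222
  t17: +4.6318
  t18: +2.6439
  t19: +4.8432
  t20: +13.0679
  t21: +17.8485
  t22: +1.3961
  t23: +19.6167
  t24: +3.1095
  t25: +4.5107
  t26: +76.6211
  t27: +5.6148
  t28: +9.3775
  t29: +6.6556
Σ = +301.8954 → |volume| = 301.90

Directed edges: 87 total; 9 unmatched, e.g. (-3.26,0.02,-6.9)→(-4.3,0.36,-5.23) → open.


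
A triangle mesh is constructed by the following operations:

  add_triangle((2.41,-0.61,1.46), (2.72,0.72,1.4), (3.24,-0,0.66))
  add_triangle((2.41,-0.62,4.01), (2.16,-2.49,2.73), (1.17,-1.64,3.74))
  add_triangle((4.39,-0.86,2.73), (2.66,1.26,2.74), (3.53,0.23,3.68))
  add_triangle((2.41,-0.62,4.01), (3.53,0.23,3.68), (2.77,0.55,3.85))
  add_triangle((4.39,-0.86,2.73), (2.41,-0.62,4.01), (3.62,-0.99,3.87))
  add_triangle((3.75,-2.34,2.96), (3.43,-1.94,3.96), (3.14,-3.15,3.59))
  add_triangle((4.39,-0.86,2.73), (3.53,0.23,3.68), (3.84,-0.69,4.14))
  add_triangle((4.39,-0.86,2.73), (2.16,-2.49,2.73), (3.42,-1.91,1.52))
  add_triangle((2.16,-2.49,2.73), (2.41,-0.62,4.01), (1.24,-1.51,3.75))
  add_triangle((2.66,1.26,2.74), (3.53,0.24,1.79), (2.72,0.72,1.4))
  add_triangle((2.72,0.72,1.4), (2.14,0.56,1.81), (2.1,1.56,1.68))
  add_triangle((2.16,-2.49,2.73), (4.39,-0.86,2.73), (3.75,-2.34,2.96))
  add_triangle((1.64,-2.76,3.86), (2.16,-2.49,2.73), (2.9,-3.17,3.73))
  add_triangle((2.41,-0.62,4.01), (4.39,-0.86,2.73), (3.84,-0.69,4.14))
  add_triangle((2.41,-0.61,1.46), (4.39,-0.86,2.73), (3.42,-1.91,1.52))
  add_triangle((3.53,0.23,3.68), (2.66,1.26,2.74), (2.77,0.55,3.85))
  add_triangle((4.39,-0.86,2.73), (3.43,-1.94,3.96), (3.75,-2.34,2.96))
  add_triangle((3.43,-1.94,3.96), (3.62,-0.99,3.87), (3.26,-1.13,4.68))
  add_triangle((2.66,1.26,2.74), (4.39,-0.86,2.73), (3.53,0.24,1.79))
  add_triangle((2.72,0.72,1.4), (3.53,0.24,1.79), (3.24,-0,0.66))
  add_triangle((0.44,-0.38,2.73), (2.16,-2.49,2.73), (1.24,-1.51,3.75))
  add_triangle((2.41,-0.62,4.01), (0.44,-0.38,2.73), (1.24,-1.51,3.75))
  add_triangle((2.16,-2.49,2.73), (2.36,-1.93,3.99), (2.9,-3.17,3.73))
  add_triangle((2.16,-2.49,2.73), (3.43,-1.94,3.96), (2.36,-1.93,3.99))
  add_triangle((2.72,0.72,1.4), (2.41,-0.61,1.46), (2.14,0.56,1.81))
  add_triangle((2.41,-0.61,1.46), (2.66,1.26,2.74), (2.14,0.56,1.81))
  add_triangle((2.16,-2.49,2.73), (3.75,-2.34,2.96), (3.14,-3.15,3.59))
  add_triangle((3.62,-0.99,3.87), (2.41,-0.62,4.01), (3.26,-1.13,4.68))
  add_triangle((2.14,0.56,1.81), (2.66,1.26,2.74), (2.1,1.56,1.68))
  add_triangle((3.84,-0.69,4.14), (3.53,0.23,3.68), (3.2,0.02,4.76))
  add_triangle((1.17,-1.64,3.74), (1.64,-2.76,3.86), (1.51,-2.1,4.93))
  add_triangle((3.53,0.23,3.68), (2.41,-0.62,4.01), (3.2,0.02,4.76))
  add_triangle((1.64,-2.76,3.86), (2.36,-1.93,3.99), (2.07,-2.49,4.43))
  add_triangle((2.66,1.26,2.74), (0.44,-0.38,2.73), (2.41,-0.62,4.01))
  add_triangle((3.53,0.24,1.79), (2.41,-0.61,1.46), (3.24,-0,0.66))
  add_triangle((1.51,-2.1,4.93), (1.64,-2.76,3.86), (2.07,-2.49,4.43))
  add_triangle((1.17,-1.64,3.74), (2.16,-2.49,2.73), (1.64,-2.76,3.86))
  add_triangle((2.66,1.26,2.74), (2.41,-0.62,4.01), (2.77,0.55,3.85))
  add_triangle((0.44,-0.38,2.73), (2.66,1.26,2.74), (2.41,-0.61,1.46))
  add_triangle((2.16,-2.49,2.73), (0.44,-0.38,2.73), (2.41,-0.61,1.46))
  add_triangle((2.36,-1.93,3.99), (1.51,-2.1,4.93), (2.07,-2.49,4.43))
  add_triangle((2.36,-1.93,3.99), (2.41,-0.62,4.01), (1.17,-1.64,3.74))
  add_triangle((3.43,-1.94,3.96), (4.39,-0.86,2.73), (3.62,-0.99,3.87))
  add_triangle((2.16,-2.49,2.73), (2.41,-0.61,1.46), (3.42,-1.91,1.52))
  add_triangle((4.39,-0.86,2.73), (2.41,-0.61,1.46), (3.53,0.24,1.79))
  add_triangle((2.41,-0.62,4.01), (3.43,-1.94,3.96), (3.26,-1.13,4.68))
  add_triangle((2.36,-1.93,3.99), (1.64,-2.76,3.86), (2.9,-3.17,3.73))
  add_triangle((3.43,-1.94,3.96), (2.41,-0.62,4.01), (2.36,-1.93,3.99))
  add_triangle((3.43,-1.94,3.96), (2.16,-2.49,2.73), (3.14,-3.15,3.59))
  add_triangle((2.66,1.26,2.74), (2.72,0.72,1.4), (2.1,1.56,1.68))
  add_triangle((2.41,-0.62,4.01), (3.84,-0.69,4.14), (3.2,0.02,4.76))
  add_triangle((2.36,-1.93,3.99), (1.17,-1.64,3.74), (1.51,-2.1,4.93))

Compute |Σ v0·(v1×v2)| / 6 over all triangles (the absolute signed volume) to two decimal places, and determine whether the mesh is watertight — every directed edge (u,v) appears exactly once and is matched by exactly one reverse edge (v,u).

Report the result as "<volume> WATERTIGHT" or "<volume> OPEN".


14.20 WATERTIGHT

Per-triangle v0·(v1×v2)/6:
  t1: -0.6554
  t2: -1.8580
  t3: +1.2028
  t4: +0.7655
  t5: +0.3409
  t6: +1.0713
  t7: +1.1137
  t8: +2.1758
  t9: +1.7239
  t10: +0.4248
  t11: -0.3243
  t12: -0.6792
  t13: +0.1316
  t14: +0.3040
  t15: -0.0261
  t16: +0.6224
  t17: +1.5633
  t18: +0.6801
  t19: +1.2681
  t20: +0.3067
  t21: -0.1630
  t22: +0.7750
  t23: -0.0443
  t24: +0.8371
  t25: -0.4002
  t26: -0.1006
  t27: +0.0307
  t28: +0.2344
  t29: -0.1960
  t30: +0.7725
  t31: -0.0048
  t32: -0.4849
  t33: +0.1782
  t34: +1.3796
  t35: +0.4784
  t36: +0.4270
  t37: -0.5204
  t38: -0.2623
  t39: -2.0347
  t40: -1.7695
  t41: +0.4288
  t42: +0.9188
  t43: +1.1265
  t44: -1.0270
  t45: +0.0673
  t46: +0.1117
  t47: +0.9960
  t48: +0.9552
  t49: +0.2111
  t50: +0.4730
  t51: +0.6943
  t52: -0.0392
Σ = +14.2007 → |volume| = 14.20

Directed edges: 156 total, each appears once with its reverse present → watertight.


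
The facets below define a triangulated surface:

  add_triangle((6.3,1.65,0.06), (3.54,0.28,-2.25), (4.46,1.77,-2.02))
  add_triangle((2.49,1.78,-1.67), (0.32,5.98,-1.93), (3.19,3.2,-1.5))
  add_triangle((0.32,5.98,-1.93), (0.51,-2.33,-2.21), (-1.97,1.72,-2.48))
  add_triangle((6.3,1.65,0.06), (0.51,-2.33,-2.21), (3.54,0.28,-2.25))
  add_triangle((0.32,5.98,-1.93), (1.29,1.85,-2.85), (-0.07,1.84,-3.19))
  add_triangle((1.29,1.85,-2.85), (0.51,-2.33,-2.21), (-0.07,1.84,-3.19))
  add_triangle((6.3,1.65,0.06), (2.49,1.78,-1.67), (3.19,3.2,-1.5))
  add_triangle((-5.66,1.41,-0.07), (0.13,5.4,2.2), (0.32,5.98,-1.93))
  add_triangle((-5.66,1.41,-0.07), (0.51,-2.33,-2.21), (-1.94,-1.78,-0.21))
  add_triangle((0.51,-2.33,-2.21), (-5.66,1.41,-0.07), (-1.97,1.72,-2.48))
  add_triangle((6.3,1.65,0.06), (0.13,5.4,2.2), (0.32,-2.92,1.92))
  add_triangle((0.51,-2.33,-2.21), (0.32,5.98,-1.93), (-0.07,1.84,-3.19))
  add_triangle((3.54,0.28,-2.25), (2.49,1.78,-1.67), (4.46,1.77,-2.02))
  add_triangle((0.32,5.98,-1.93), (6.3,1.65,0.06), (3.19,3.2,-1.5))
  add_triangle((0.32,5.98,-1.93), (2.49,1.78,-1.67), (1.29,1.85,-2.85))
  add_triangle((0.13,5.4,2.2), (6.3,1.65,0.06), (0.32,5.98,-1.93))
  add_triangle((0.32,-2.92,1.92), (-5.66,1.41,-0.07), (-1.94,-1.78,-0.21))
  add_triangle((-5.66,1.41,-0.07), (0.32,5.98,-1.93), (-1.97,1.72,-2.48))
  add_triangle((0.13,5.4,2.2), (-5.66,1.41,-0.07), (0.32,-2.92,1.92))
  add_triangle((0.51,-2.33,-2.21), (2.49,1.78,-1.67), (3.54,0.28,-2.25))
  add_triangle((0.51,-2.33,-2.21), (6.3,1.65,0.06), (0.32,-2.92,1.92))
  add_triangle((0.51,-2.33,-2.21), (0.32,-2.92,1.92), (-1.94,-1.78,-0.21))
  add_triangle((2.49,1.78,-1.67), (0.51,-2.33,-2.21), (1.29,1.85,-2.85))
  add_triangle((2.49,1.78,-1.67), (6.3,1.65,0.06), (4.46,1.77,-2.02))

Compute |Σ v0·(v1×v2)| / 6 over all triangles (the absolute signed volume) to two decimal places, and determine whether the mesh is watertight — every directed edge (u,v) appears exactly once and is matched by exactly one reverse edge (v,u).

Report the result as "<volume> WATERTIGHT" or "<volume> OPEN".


163.71 WATERTIGHT

Per-triangle v0·(v1×v2)/6:
  t1: +2.8448
  t2: +2.1809
  t3: +7.3050
  t4: +4.4024
  t5: +3.4600
  t6: +2.6534
  t7: +2.3927
  t8: +22.4774
  t9: +4.3453
  t10: +7.6731
  t11: +17.7355
  t12: -2.1396
  t13: +0.8340
  t14: +4.6753
  t15: +4.0768
  t16: +24.5038
  t17: +4.5892
  t18: +11.7946
  t19: +15.7091
  t20: +1.8836
  t21: +11.9443
  t22: +4.0593
  t23: +2.9388
  t24: +1.3721
Σ = +163.7119 → |volume| = 163.71

Directed edges: 72 total, each appears once with its reverse present → watertight.


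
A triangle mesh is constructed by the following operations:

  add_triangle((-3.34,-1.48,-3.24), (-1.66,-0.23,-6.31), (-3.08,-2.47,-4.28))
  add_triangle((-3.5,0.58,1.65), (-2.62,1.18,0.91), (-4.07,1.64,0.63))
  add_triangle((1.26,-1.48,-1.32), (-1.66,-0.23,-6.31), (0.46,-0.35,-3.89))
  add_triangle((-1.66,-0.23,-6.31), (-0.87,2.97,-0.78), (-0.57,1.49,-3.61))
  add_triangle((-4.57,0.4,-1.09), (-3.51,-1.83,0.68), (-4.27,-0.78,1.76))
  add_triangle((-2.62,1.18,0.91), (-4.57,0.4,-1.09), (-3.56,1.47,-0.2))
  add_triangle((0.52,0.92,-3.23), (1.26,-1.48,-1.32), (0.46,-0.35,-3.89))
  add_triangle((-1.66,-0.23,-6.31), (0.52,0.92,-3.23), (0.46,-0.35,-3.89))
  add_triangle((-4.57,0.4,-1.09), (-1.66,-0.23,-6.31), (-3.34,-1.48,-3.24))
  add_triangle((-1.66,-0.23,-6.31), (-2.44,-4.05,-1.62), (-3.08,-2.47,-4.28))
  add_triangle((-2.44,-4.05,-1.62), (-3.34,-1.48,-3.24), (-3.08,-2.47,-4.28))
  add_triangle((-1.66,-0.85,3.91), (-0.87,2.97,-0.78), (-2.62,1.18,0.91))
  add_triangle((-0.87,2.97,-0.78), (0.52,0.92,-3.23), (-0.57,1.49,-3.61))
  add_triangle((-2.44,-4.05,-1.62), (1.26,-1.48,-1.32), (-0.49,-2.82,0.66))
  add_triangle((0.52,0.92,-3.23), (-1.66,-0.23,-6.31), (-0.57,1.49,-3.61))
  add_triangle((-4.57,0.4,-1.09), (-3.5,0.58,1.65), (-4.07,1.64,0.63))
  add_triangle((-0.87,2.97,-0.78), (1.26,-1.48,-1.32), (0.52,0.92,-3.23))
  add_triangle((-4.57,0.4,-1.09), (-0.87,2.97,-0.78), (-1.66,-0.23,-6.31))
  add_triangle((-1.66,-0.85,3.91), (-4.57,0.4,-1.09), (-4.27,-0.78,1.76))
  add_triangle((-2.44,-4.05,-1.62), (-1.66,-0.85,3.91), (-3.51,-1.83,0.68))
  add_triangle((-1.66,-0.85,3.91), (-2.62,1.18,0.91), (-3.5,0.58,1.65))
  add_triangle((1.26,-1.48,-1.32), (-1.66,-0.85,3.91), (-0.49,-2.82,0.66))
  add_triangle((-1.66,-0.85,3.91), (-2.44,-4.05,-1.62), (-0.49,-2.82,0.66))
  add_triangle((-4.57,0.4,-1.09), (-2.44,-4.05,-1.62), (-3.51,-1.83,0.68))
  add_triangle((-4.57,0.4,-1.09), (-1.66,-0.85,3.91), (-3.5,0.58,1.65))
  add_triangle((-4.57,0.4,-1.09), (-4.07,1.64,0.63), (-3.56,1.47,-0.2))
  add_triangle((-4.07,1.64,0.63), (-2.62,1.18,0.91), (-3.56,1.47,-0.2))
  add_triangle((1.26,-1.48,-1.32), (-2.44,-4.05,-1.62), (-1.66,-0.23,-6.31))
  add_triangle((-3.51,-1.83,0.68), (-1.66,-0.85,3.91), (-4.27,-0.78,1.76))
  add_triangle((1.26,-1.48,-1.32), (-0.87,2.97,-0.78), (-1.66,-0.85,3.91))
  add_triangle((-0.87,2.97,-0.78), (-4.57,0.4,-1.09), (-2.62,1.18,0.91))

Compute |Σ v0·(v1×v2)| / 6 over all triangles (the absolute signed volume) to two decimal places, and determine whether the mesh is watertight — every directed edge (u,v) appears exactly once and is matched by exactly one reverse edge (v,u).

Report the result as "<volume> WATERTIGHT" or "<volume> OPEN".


93.36 OPEN

Per-triangle v0·(v1×v2)/6:
  t1: +3.2551
  t2: +0.3775
  t3: +1.8818
  t4: +2.3311
  t5: +3.1896
  t6: -0.8843
  t7: +0.9883
  t8: +1.9188
  t9: +7.2852
  t10: +3.3007
  t11: +2.5951
  t12: +2.9978
  t13: +1.4554
  t14: +3.1909
  t15: +1.9215
  t16: +2.0960
  t17: +0.5548
  t18: +13.1991
  t19: +1.6776
  t20: +5.8124
  t21: +1.1472
  t22: +1.4618
  t23: +4.8536
  t24: +6.6167
  t25: +2.7812
  t26: +0.7777
  t27: +0.0755
  t28: +9.7784
  t29: +3.0275
  t30: -0.1064
  t31: +3.7977
Σ = +93.3554 → |volume| = 93.36

Directed edges: 93 total; 3 unmatched, e.g. (-3.34,-1.48,-3.24)→(-4.57,0.4,-1.09) → open.
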